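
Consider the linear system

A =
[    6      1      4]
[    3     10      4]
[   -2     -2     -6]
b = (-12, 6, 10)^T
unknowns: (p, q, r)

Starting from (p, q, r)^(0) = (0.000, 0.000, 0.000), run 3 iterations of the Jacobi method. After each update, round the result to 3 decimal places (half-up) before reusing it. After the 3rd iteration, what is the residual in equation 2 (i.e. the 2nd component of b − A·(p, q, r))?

Iteration 1:
  p = (-12 - (1)·0.000 - (4)·0.000) / (6) = -2.000
  q = (6 - (3)·0.000 - (4)·0.000) / (10) = 0.600
  r = (10 - (-2)·0.000 - (-2)·0.000) / (-6) = -1.667
Iteration 2:
  p = (-12 - (1)·0.600 - (4)·-1.667) / (6) = -0.989
  q = (6 - (3)·-2.000 - (4)·-1.667) / (10) = 1.867
  r = (10 - (-2)·-2.000 - (-2)·0.600) / (-6) = -1.200
Iteration 3:
  p = (-12 - (1)·1.867 - (4)·-1.200) / (6) = -1.511
  q = (6 - (3)·-0.989 - (4)·-1.200) / (10) = 1.377
  r = (10 - (-2)·-0.989 - (-2)·1.867) / (-6) = -1.959
Residual b − A·x = (3.525, 4.599, -2.022)

4.599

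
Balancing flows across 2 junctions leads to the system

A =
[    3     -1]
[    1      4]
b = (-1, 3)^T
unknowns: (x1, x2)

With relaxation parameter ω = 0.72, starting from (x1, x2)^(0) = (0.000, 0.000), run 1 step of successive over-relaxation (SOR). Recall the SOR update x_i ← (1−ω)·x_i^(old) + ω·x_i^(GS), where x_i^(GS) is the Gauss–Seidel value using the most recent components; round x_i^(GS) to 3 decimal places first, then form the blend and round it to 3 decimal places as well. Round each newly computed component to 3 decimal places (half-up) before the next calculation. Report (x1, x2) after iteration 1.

Iteration 1:
  x1: GS value = (-1 - (-1)·0.000) / (3) = -0.333;  x1 ← (1−ω)·0.000 + ω·-0.333 = -0.240
  x2: GS value = (3 - (1)·-0.240) / (4) = 0.810;  x2 ← (1−ω)·0.000 + ω·0.810 = 0.583

(-0.240, 0.583)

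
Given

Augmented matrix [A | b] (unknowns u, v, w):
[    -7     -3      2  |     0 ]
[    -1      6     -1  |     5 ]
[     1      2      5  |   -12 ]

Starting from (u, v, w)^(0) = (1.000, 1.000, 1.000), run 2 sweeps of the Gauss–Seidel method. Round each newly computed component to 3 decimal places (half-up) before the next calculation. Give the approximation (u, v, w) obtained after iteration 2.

Iteration 1:
  u = (0 - (-3)·1.000 - (2)·1.000) / (-7) = -0.143
  v = (5 - (-1)·-0.143 - (-1)·1.000) / (6) = 0.976
  w = (-12 - (1)·-0.143 - (2)·0.976) / (5) = -2.762
Iteration 2:
  u = (0 - (-3)·0.976 - (2)·-2.762) / (-7) = -1.207
  v = (5 - (-1)·-1.207 - (-1)·-2.762) / (6) = 0.172
  w = (-12 - (1)·-1.207 - (2)·0.172) / (5) = -2.227

(-1.207, 0.172, -2.227)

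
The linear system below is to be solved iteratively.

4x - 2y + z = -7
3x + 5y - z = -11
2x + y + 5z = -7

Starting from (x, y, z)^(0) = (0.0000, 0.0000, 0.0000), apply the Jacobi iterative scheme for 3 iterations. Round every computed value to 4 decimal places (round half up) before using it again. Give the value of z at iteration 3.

Iteration 1:
  x = (-7 - (-2)·0.0000 - (1)·0.0000) / (4) = -1.7500
  y = (-11 - (3)·0.0000 - (-1)·0.0000) / (5) = -2.2000
  z = (-7 - (2)·0.0000 - (1)·0.0000) / (5) = -1.4000
Iteration 2:
  x = (-7 - (-2)·-2.2000 - (1)·-1.4000) / (4) = -2.5000
  y = (-11 - (3)·-1.7500 - (-1)·-1.4000) / (5) = -1.4300
  z = (-7 - (2)·-1.7500 - (1)·-2.2000) / (5) = -0.2600
Iteration 3:
  x = (-7 - (-2)·-1.4300 - (1)·-0.2600) / (4) = -2.4000
  y = (-11 - (3)·-2.5000 - (-1)·-0.2600) / (5) = -0.7520
  z = (-7 - (2)·-2.5000 - (1)·-1.4300) / (5) = -0.1140

-0.1140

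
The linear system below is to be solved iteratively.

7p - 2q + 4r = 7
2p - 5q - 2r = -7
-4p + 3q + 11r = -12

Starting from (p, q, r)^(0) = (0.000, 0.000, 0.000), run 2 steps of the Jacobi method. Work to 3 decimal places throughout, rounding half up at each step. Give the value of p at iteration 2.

Iteration 1:
  p = (7 - (-2)·0.000 - (4)·0.000) / (7) = 1.000
  q = (-7 - (2)·0.000 - (-2)·0.000) / (-5) = 1.400
  r = (-12 - (-4)·0.000 - (3)·0.000) / (11) = -1.091
Iteration 2:
  p = (7 - (-2)·1.400 - (4)·-1.091) / (7) = 2.023
  q = (-7 - (2)·1.000 - (-2)·-1.091) / (-5) = 2.236
  r = (-12 - (-4)·1.000 - (3)·1.400) / (11) = -1.109

2.023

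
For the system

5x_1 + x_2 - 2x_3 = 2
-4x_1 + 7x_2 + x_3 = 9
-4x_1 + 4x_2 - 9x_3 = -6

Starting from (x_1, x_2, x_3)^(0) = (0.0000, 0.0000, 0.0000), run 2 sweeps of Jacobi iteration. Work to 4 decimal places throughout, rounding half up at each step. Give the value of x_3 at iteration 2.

Iteration 1:
  x_1 = (2 - (1)·0.0000 - (-2)·0.0000) / (5) = 0.4000
  x_2 = (9 - (-4)·0.0000 - (1)·0.0000) / (7) = 1.2857
  x_3 = (-6 - (-4)·0.0000 - (4)·0.0000) / (-9) = 0.6667
Iteration 2:
  x_1 = (2 - (1)·1.2857 - (-2)·0.6667) / (5) = 0.4095
  x_2 = (9 - (-4)·0.4000 - (1)·0.6667) / (7) = 1.4190
  x_3 = (-6 - (-4)·0.4000 - (4)·1.2857) / (-9) = 1.0603

1.0603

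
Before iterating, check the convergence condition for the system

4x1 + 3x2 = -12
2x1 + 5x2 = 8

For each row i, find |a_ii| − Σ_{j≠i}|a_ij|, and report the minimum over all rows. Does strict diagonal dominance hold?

row 1: |4| − (3) = 1
row 2: |5| − (2) = 3
minimum over rows = 1 → strictly diagonally dominant (convergence guaranteed)

1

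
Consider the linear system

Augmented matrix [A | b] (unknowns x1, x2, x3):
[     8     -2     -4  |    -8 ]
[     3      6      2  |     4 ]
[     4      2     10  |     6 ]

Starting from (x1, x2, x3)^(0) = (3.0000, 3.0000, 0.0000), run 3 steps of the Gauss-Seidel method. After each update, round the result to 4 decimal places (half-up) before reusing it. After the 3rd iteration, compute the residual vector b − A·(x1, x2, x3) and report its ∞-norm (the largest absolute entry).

Iteration 1:
  x1 = (-8 - (-2)·3.0000 - (-4)·0.0000) / (8) = -0.2500
  x2 = (4 - (3)·-0.2500 - (2)·0.0000) / (6) = 0.7917
  x3 = (6 - (4)·-0.2500 - (2)·0.7917) / (10) = 0.5417
Iteration 2:
  x1 = (-8 - (-2)·0.7917 - (-4)·0.5417) / (8) = -0.5312
  x2 = (4 - (3)·-0.5312 - (2)·0.5417) / (6) = 0.7517
  x3 = (6 - (4)·-0.5312 - (2)·0.7517) / (10) = 0.6621
Iteration 3:
  x1 = (-8 - (-2)·0.7517 - (-4)·0.6621) / (8) = -0.4810
  x2 = (4 - (3)·-0.4810 - (2)·0.6621) / (6) = 0.6865
  x3 = (6 - (4)·-0.4810 - (2)·0.6865) / (10) = 0.6551
Residual b − A·x = (-0.1586, 0.0138, 0.0000); ∞-norm = 0.1586

0.1586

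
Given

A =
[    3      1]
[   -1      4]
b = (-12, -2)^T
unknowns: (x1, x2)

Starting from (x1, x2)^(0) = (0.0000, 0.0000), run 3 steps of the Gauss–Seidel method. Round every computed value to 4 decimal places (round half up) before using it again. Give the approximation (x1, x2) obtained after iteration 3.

Iteration 1:
  x1 = (-12 - (1)·0.0000) / (3) = -4.0000
  x2 = (-2 - (-1)·-4.0000) / (4) = -1.5000
Iteration 2:
  x1 = (-12 - (1)·-1.5000) / (3) = -3.5000
  x2 = (-2 - (-1)·-3.5000) / (4) = -1.3750
Iteration 3:
  x1 = (-12 - (1)·-1.3750) / (3) = -3.5417
  x2 = (-2 - (-1)·-3.5417) / (4) = -1.3854

(-3.5417, -1.3854)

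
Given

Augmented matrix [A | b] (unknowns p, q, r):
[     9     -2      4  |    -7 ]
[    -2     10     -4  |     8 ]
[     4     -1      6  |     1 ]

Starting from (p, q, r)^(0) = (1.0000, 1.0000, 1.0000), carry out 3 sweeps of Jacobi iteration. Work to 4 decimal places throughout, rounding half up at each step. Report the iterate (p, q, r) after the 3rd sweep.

Iteration 1:
  p = (-7 - (-2)·1.0000 - (4)·1.0000) / (9) = -1.0000
  q = (8 - (-2)·1.0000 - (-4)·1.0000) / (10) = 1.4000
  r = (1 - (4)·1.0000 - (-1)·1.0000) / (6) = -0.3333
Iteration 2:
  p = (-7 - (-2)·1.4000 - (4)·-0.3333) / (9) = -0.3185
  q = (8 - (-2)·-1.0000 - (-4)·-0.3333) / (10) = 0.4667
  r = (1 - (4)·-1.0000 - (-1)·1.4000) / (6) = 1.0667
Iteration 3:
  p = (-7 - (-2)·0.4667 - (4)·1.0667) / (9) = -1.1482
  q = (8 - (-2)·-0.3185 - (-4)·1.0667) / (10) = 1.1630
  r = (1 - (4)·-0.3185 - (-1)·0.4667) / (6) = 0.4568

(-1.1482, 1.1630, 0.4568)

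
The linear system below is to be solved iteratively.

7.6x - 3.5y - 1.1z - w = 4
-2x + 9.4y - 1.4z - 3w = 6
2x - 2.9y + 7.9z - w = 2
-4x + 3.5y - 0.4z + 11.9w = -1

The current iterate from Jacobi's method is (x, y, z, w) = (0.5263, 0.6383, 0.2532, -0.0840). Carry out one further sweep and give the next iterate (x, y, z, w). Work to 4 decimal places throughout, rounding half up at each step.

One sweep:
  x = (4 - (-3.5)·0.6383 - (-1.1)·0.2532 - (-1)·-0.0840) / (7.6) = 0.8459
  y = (6 - (-2)·0.5263 - (-1.4)·0.2532 - (-3)·-0.0840) / (9.4) = 0.7612
  z = (2 - (2)·0.5263 - (-2.9)·0.6383 - (-1)·-0.0840) / (7.9) = 0.3436
  w = (-1 - (-4)·0.5263 - (3.5)·0.6383 - (-0.4)·0.2532) / (11.9) = -0.0864

(0.8459, 0.7612, 0.3436, -0.0864)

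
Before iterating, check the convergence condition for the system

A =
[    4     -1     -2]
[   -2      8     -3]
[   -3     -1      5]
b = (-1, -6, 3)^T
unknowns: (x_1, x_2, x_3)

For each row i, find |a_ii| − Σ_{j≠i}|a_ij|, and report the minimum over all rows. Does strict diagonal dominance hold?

row 1: |4| − (1+2) = 1
row 2: |8| − (2+3) = 3
row 3: |5| − (3+1) = 1
minimum over rows = 1 → strictly diagonally dominant (convergence guaranteed)

1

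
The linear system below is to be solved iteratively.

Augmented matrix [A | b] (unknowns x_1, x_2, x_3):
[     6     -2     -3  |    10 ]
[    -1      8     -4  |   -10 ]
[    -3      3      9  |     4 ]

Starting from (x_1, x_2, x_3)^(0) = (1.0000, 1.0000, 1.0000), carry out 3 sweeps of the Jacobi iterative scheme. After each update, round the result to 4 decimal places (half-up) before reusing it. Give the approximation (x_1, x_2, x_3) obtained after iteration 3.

Iteration 1:
  x_1 = (10 - (-2)·1.0000 - (-3)·1.0000) / (6) = 2.5000
  x_2 = (-10 - (-1)·1.0000 - (-4)·1.0000) / (8) = -0.6250
  x_3 = (4 - (-3)·1.0000 - (3)·1.0000) / (9) = 0.4444
Iteration 2:
  x_1 = (10 - (-2)·-0.6250 - (-3)·0.4444) / (6) = 1.6805
  x_2 = (-10 - (-1)·2.5000 - (-4)·0.4444) / (8) = -0.7153
  x_3 = (4 - (-3)·2.5000 - (3)·-0.6250) / (9) = 1.4861
Iteration 3:
  x_1 = (10 - (-2)·-0.7153 - (-3)·1.4861) / (6) = 2.1713
  x_2 = (-10 - (-1)·1.6805 - (-4)·1.4861) / (8) = -0.2969
  x_3 = (4 - (-3)·1.6805 - (3)·-0.7153) / (9) = 1.2430

(2.1713, -0.2969, 1.2430)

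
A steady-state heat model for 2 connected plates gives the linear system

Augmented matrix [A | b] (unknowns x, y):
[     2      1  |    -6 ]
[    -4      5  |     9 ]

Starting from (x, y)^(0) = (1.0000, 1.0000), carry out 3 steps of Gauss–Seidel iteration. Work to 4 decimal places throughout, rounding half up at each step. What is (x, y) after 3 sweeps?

(-2.9000, -0.5200)

Iteration 1:
  x = (-6 - (1)·1.0000) / (2) = -3.5000
  y = (9 - (-4)·-3.5000) / (5) = -1.0000
Iteration 2:
  x = (-6 - (1)·-1.0000) / (2) = -2.5000
  y = (9 - (-4)·-2.5000) / (5) = -0.2000
Iteration 3:
  x = (-6 - (1)·-0.2000) / (2) = -2.9000
  y = (9 - (-4)·-2.9000) / (5) = -0.5200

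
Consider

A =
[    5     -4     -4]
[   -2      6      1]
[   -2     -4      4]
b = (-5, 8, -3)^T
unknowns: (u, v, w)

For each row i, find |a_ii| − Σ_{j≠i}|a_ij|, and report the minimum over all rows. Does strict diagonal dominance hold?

row 1: |5| − (4+4) = -3
row 2: |6| − (2+1) = 3
row 3: |4| − (2+4) = -2
minimum over rows = -3 → not strictly diagonally dominant

-3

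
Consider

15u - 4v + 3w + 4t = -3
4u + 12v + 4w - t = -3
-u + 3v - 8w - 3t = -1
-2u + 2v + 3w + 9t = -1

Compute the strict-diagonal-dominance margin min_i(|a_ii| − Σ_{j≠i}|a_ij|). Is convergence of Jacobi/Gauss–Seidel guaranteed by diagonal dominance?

row 1: |15| − (4+3+4) = 4
row 2: |12| − (4+4+1) = 3
row 3: |-8| − (1+3+3) = 1
row 4: |9| − (2+2+3) = 2
minimum over rows = 1 → strictly diagonally dominant (convergence guaranteed)

1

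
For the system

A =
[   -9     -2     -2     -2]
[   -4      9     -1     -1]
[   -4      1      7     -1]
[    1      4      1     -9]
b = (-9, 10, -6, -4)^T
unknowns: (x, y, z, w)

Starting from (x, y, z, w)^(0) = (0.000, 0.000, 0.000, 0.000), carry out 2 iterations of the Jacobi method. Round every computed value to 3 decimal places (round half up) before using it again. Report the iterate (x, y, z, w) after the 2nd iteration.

Iteration 1:
  x = (-9 - (-2)·0.000 - (-2)·0.000 - (-2)·0.000) / (-9) = 1.000
  y = (10 - (-4)·0.000 - (-1)·0.000 - (-1)·0.000) / (9) = 1.111
  z = (-6 - (-4)·0.000 - (1)·0.000 - (-1)·0.000) / (7) = -0.857
  w = (-4 - (1)·0.000 - (4)·0.000 - (1)·0.000) / (-9) = 0.444
Iteration 2:
  x = (-9 - (-2)·1.111 - (-2)·-0.857 - (-2)·0.444) / (-9) = 0.845
  y = (10 - (-4)·1.000 - (-1)·-0.857 - (-1)·0.444) / (9) = 1.510
  z = (-6 - (-4)·1.000 - (1)·1.111 - (-1)·0.444) / (7) = -0.381
  w = (-4 - (1)·1.000 - (4)·1.111 - (1)·-0.857) / (-9) = 0.954

(0.845, 1.510, -0.381, 0.954)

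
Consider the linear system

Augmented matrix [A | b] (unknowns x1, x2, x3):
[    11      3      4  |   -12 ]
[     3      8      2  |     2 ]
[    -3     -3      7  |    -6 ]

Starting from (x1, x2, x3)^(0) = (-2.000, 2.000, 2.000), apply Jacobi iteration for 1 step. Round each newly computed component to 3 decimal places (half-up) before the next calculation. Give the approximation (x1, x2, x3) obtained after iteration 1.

Iteration 1:
  x1 = (-12 - (3)·2.000 - (4)·2.000) / (11) = -2.364
  x2 = (2 - (3)·-2.000 - (2)·2.000) / (8) = 0.500
  x3 = (-6 - (-3)·-2.000 - (-3)·2.000) / (7) = -0.857

(-2.364, 0.500, -0.857)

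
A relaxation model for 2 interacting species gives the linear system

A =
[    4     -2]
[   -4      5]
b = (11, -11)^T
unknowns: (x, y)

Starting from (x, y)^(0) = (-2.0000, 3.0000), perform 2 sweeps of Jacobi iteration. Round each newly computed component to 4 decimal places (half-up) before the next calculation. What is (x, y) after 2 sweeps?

Iteration 1:
  x = (11 - (-2)·3.0000) / (4) = 4.2500
  y = (-11 - (-4)·-2.0000) / (5) = -3.8000
Iteration 2:
  x = (11 - (-2)·-3.8000) / (4) = 0.8500
  y = (-11 - (-4)·4.2500) / (5) = 1.2000

(0.8500, 1.2000)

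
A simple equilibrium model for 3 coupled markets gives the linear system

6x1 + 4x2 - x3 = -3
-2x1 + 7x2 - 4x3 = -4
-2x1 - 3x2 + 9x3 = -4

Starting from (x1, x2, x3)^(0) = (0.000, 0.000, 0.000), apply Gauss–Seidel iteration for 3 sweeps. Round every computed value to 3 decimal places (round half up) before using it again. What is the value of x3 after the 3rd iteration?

-0.771

Iteration 1:
  x1 = (-3 - (4)·0.000 - (-1)·0.000) / (6) = -0.500
  x2 = (-4 - (-2)·-0.500 - (-4)·0.000) / (7) = -0.714
  x3 = (-4 - (-2)·-0.500 - (-3)·-0.714) / (9) = -0.794
Iteration 2:
  x1 = (-3 - (4)·-0.714 - (-1)·-0.794) / (6) = -0.156
  x2 = (-4 - (-2)·-0.156 - (-4)·-0.794) / (7) = -1.070
  x3 = (-4 - (-2)·-0.156 - (-3)·-1.070) / (9) = -0.836
Iteration 3:
  x1 = (-3 - (4)·-1.070 - (-1)·-0.836) / (6) = 0.074
  x2 = (-4 - (-2)·0.074 - (-4)·-0.836) / (7) = -1.028
  x3 = (-4 - (-2)·0.074 - (-3)·-1.028) / (9) = -0.771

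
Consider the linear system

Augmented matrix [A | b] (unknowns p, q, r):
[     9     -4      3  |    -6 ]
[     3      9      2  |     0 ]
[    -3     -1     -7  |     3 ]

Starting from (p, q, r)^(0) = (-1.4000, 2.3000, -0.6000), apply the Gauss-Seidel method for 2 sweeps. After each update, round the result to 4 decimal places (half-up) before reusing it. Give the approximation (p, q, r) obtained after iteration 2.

Iteration 1:
  p = (-6 - (-4)·2.3000 - (3)·-0.6000) / (9) = 0.5556
  q = (0 - (3)·0.5556 - (2)·-0.6000) / (9) = -0.0519
  r = (3 - (-3)·0.5556 - (-1)·-0.0519) / (-7) = -0.6593
Iteration 2:
  p = (-6 - (-4)·-0.0519 - (3)·-0.6593) / (9) = -0.4700
  q = (0 - (3)·-0.4700 - (2)·-0.6593) / (9) = 0.3032
  r = (3 - (-3)·-0.4700 - (-1)·0.3032) / (-7) = -0.2705

(-0.4700, 0.3032, -0.2705)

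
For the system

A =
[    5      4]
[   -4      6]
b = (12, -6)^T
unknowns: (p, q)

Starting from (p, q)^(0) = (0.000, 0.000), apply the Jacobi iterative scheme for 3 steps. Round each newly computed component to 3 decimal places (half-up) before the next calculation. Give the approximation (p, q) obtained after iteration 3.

(1.920, 1.133)

Iteration 1:
  p = (12 - (4)·0.000) / (5) = 2.400
  q = (-6 - (-4)·0.000) / (6) = -1.000
Iteration 2:
  p = (12 - (4)·-1.000) / (5) = 3.200
  q = (-6 - (-4)·2.400) / (6) = 0.600
Iteration 3:
  p = (12 - (4)·0.600) / (5) = 1.920
  q = (-6 - (-4)·3.200) / (6) = 1.133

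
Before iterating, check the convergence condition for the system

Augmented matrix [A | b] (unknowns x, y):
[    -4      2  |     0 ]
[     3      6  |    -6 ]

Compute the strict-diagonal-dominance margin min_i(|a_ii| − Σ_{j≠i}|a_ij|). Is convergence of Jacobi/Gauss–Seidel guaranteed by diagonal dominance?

2

row 1: |-4| − (2) = 2
row 2: |6| − (3) = 3
minimum over rows = 2 → strictly diagonally dominant (convergence guaranteed)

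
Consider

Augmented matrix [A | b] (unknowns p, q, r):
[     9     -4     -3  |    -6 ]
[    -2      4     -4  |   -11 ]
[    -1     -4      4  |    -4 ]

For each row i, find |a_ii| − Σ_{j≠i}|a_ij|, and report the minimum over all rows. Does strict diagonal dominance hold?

row 1: |9| − (4+3) = 2
row 2: |4| − (2+4) = -2
row 3: |4| − (1+4) = -1
minimum over rows = -2 → not strictly diagonally dominant

-2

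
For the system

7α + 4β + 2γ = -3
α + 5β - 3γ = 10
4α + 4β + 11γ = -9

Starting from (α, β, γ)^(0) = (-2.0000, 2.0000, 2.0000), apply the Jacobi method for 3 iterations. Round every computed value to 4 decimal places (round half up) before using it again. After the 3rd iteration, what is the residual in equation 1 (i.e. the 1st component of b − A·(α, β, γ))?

-0.1037

Iteration 1:
  α = (-3 - (4)·2.0000 - (2)·2.0000) / (7) = -2.1429
  β = (10 - (1)·-2.0000 - (-3)·2.0000) / (5) = 3.6000
  γ = (-9 - (4)·-2.0000 - (4)·2.0000) / (11) = -0.8182
Iteration 2:
  α = (-3 - (4)·3.6000 - (2)·-0.8182) / (7) = -2.2519
  β = (10 - (1)·-2.1429 - (-3)·-0.8182) / (5) = 1.9377
  γ = (-9 - (4)·-2.1429 - (4)·3.6000) / (11) = -1.3480
Iteration 3:
  α = (-3 - (4)·1.9377 - (2)·-1.3480) / (7) = -1.1507
  β = (10 - (1)·-2.2519 - (-3)·-1.3480) / (5) = 1.6416
  γ = (-9 - (4)·-2.2519 - (4)·1.9377) / (11) = -0.7039
Residual b − A·x = (-0.1037, 0.8310, -3.2207)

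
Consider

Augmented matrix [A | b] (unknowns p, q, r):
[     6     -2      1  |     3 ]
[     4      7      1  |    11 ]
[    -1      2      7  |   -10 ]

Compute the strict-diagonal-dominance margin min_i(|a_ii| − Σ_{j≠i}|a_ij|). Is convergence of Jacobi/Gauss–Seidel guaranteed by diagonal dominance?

2

row 1: |6| − (2+1) = 3
row 2: |7| − (4+1) = 2
row 3: |7| − (1+2) = 4
minimum over rows = 2 → strictly diagonally dominant (convergence guaranteed)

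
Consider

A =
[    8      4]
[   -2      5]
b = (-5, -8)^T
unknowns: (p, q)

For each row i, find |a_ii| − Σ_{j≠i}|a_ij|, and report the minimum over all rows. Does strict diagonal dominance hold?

3

row 1: |8| − (4) = 4
row 2: |5| − (2) = 3
minimum over rows = 3 → strictly diagonally dominant (convergence guaranteed)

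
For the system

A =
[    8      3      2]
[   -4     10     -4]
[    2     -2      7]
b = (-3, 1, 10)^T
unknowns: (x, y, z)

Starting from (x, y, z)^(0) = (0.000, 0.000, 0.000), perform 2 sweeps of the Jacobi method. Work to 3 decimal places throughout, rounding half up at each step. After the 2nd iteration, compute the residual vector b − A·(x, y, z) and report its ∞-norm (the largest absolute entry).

Iteration 1:
  x = (-3 - (3)·0.000 - (2)·0.000) / (8) = -0.375
  y = (1 - (-4)·0.000 - (-4)·0.000) / (10) = 0.100
  z = (10 - (2)·0.000 - (-2)·0.000) / (7) = 1.429
Iteration 2:
  x = (-3 - (3)·0.100 - (2)·1.429) / (8) = -0.770
  y = (1 - (-4)·-0.375 - (-4)·1.429) / (10) = 0.522
  z = (10 - (2)·-0.375 - (-2)·0.100) / (7) = 1.564
Residual b − A·x = (-1.534, -1.044, 1.636); ∞-norm = 1.636

1.636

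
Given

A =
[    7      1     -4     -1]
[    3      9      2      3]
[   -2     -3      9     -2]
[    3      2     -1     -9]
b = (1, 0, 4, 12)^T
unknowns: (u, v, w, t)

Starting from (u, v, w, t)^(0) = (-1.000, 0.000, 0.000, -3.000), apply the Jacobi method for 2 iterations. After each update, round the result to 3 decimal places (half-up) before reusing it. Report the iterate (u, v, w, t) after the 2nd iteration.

Iteration 1:
  u = (1 - (1)·0.000 - (-4)·0.000 - (-1)·-3.000) / (7) = -0.286
  v = (0 - (3)·-1.000 - (2)·0.000 - (3)·-3.000) / (9) = 1.333
  w = (4 - (-2)·-1.000 - (-3)·0.000 - (-2)·-3.000) / (9) = -0.444
  t = (12 - (3)·-1.000 - (2)·0.000 - (-1)·0.000) / (-9) = -1.667
Iteration 2:
  u = (1 - (1)·1.333 - (-4)·-0.444 - (-1)·-1.667) / (7) = -0.539
  v = (0 - (3)·-0.286 - (2)·-0.444 - (3)·-1.667) / (9) = 0.750
  w = (4 - (-2)·-0.286 - (-3)·1.333 - (-2)·-1.667) / (9) = 0.455
  t = (12 - (3)·-0.286 - (2)·1.333 - (-1)·-0.444) / (-9) = -1.083

(-0.539, 0.750, 0.455, -1.083)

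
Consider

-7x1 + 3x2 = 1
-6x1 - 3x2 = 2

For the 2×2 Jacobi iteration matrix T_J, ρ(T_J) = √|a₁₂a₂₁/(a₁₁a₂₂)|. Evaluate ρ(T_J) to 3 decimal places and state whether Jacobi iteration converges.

0.926

a₁₂a₂₁/(a₁₁a₂₂) = (3)·(-6) / ((-7)·(-3)) = -0.857143
ρ = √|-0.857143| = √0.857143 = 0.926
ρ < 1, so Jacobi converges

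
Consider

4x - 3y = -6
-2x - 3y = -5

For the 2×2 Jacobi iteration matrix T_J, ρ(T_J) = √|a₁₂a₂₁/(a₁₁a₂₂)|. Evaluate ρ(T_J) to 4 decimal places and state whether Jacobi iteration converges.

a₁₂a₂₁/(a₁₁a₂₂) = (-3)·(-2) / ((4)·(-3)) = -0.500000
ρ = √|-0.500000| = √0.500000 = 0.7071
ρ < 1, so Jacobi converges

0.7071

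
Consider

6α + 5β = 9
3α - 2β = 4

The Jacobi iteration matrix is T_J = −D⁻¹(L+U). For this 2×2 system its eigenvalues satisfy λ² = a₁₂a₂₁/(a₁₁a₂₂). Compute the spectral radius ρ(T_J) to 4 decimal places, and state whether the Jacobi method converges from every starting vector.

a₁₂a₂₁/(a₁₁a₂₂) = (5)·(3) / ((6)·(-2)) = -1.250000
ρ = √|-1.250000| = √1.250000 = 1.1180
ρ > 1, so Jacobi diverges

1.1180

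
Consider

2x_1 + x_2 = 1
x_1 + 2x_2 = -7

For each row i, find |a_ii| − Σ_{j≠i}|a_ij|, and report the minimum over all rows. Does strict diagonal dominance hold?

row 1: |2| − (1) = 1
row 2: |2| − (1) = 1
minimum over rows = 1 → strictly diagonally dominant (convergence guaranteed)

1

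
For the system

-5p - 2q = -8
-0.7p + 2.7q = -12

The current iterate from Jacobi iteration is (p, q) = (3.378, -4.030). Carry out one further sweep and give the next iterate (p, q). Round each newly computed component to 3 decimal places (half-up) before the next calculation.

(3.212, -3.569)

One sweep:
  p = (-8 - (-2)·-4.030) / (-5) = 3.212
  q = (-12 - (-0.7)·3.378) / (2.7) = -3.569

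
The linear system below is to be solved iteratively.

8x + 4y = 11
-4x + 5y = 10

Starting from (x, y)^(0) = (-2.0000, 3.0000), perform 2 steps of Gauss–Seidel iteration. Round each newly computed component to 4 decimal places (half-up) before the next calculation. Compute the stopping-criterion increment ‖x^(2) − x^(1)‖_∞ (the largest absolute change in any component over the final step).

Iteration 1:
  x = (11 - (4)·3.0000) / (8) = -0.1250
  y = (10 - (-4)·-0.1250) / (5) = 1.9000
Iteration 2:
  x = (11 - (4)·1.9000) / (8) = 0.4250
  y = (10 - (-4)·0.4250) / (5) = 2.3400
Change: (0.5500, 0.4400) → max |·| = 0.5500

0.5500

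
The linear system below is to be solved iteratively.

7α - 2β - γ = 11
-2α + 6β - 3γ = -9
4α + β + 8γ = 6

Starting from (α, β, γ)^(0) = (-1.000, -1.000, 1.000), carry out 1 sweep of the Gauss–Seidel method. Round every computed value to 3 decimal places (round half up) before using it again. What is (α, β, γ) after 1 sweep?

(1.429, -0.524, 0.101)

Iteration 1:
  α = (11 - (-2)·-1.000 - (-1)·1.000) / (7) = 1.429
  β = (-9 - (-2)·1.429 - (-3)·1.000) / (6) = -0.524
  γ = (6 - (4)·1.429 - (1)·-0.524) / (8) = 0.101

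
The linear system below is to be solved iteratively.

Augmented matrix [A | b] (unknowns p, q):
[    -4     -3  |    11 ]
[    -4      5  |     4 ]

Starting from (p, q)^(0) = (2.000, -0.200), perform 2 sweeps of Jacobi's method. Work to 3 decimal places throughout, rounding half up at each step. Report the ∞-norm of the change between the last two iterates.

3.680

Iteration 1:
  p = (11 - (-3)·-0.200) / (-4) = -2.600
  q = (4 - (-4)·2.000) / (5) = 2.400
Iteration 2:
  p = (11 - (-3)·2.400) / (-4) = -4.550
  q = (4 - (-4)·-2.600) / (5) = -1.280
Change: (-1.950, -3.680) → max |·| = 3.680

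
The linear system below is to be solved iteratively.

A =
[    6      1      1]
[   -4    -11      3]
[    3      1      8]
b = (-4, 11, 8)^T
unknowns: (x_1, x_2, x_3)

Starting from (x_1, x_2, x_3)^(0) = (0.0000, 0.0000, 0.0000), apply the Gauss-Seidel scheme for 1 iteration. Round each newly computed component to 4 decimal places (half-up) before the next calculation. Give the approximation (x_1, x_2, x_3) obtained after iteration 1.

(-0.6667, -0.7576, 1.3447)

Iteration 1:
  x_1 = (-4 - (1)·0.0000 - (1)·0.0000) / (6) = -0.6667
  x_2 = (11 - (-4)·-0.6667 - (3)·0.0000) / (-11) = -0.7576
  x_3 = (8 - (3)·-0.6667 - (1)·-0.7576) / (8) = 1.3447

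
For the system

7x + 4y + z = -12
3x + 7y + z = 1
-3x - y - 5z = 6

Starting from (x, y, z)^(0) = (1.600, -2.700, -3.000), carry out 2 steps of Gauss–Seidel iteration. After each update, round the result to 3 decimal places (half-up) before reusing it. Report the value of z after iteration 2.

Iteration 1:
  x = (-12 - (4)·-2.700 - (1)·-3.000) / (7) = 0.257
  y = (1 - (3)·0.257 - (1)·-3.000) / (7) = 0.461
  z = (6 - (-3)·0.257 - (-1)·0.461) / (-5) = -1.446
Iteration 2:
  x = (-12 - (4)·0.461 - (1)·-1.446) / (7) = -1.771
  y = (1 - (3)·-1.771 - (1)·-1.446) / (7) = 1.108
  z = (6 - (-3)·-1.771 - (-1)·1.108) / (-5) = -0.359

-0.359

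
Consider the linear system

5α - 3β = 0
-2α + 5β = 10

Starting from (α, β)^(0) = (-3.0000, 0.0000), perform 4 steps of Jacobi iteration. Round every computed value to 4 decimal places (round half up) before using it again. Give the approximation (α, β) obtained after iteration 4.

Iteration 1:
  α = (0 - (-3)·0.0000) / (5) = 0.0000
  β = (10 - (-2)·-3.0000) / (5) = 0.8000
Iteration 2:
  α = (0 - (-3)·0.8000) / (5) = 0.4800
  β = (10 - (-2)·0.0000) / (5) = 2.0000
Iteration 3:
  α = (0 - (-3)·2.0000) / (5) = 1.2000
  β = (10 - (-2)·0.4800) / (5) = 2.1920
Iteration 4:
  α = (0 - (-3)·2.1920) / (5) = 1.3152
  β = (10 - (-2)·1.2000) / (5) = 2.4800

(1.3152, 2.4800)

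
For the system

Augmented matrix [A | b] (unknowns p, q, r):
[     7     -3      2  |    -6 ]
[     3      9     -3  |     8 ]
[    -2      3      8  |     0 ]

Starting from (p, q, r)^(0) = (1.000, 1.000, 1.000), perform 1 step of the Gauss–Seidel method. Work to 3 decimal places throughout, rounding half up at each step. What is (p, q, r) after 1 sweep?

Iteration 1:
  p = (-6 - (-3)·1.000 - (2)·1.000) / (7) = -0.714
  q = (8 - (3)·-0.714 - (-3)·1.000) / (9) = 1.460
  r = (0 - (-2)·-0.714 - (3)·1.460) / (8) = -0.726

(-0.714, 1.460, -0.726)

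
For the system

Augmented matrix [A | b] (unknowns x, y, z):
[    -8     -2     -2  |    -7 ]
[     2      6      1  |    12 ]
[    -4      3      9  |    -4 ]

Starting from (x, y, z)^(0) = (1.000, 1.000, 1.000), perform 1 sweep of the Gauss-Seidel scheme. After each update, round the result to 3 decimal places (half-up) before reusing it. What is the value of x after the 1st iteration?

Iteration 1:
  x = (-7 - (-2)·1.000 - (-2)·1.000) / (-8) = 0.375
  y = (12 - (2)·0.375 - (1)·1.000) / (6) = 1.708
  z = (-4 - (-4)·0.375 - (3)·1.708) / (9) = -0.847

0.375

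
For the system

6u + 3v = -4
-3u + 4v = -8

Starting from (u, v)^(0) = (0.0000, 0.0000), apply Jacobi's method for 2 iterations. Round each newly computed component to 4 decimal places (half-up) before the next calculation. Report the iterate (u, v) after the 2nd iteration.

Iteration 1:
  u = (-4 - (3)·0.0000) / (6) = -0.6667
  v = (-8 - (-3)·0.0000) / (4) = -2.0000
Iteration 2:
  u = (-4 - (3)·-2.0000) / (6) = 0.3333
  v = (-8 - (-3)·-0.6667) / (4) = -2.5000

(0.3333, -2.5000)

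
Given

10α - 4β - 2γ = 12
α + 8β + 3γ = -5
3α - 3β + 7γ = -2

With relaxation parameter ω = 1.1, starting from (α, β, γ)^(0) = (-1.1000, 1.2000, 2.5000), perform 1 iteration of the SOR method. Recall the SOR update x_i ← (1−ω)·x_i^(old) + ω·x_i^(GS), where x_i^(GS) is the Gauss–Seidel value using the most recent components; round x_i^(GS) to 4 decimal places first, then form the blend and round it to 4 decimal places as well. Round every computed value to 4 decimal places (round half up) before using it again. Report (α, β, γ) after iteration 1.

Iteration 1:
  α: GS value = (12 - (-4)·1.2000 - (-2)·2.5000) / (10) = 2.1800;  α ← (1−ω)·-1.1000 + ω·2.1800 = 2.5080
  β: GS value = (-5 - (1)·2.5080 - (3)·2.5000) / (8) = -1.8760;  β ← (1−ω)·1.2000 + ω·-1.8760 = -2.1836
  γ: GS value = (-2 - (3)·2.5080 - (-3)·-2.1836) / (7) = -2.2964;  γ ← (1−ω)·2.5000 + ω·-2.2964 = -2.7760

(2.5080, -2.1836, -2.7760)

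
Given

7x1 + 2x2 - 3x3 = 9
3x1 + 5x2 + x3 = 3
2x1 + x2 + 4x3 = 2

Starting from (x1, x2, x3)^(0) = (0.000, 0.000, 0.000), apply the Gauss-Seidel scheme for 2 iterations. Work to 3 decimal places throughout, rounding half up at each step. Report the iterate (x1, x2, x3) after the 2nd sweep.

Iteration 1:
  x1 = (9 - (2)·0.000 - (-3)·0.000) / (7) = 1.286
  x2 = (3 - (3)·1.286 - (1)·0.000) / (5) = -0.172
  x3 = (2 - (2)·1.286 - (1)·-0.172) / (4) = -0.100
Iteration 2:
  x1 = (9 - (2)·-0.172 - (-3)·-0.100) / (7) = 1.292
  x2 = (3 - (3)·1.292 - (1)·-0.100) / (5) = -0.155
  x3 = (2 - (2)·1.292 - (1)·-0.155) / (4) = -0.107

(1.292, -0.155, -0.107)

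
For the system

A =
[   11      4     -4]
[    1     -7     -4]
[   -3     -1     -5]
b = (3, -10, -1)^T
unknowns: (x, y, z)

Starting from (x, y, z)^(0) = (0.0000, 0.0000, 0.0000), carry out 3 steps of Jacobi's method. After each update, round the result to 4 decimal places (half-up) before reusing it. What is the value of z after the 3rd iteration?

Iteration 1:
  x = (3 - (4)·0.0000 - (-4)·0.0000) / (11) = 0.2727
  y = (-10 - (1)·0.0000 - (-4)·0.0000) / (-7) = 1.4286
  z = (-1 - (-3)·0.0000 - (-1)·0.0000) / (-5) = 0.2000
Iteration 2:
  x = (3 - (4)·1.4286 - (-4)·0.2000) / (11) = -0.1740
  y = (-10 - (1)·0.2727 - (-4)·0.2000) / (-7) = 1.3532
  z = (-1 - (-3)·0.2727 - (-1)·1.4286) / (-5) = -0.2493
Iteration 3:
  x = (3 - (4)·1.3532 - (-4)·-0.2493) / (11) = -0.3100
  y = (-10 - (1)·-0.1740 - (-4)·-0.2493) / (-7) = 1.5462
  z = (-1 - (-3)·-0.1740 - (-1)·1.3532) / (-5) = 0.0338

0.0338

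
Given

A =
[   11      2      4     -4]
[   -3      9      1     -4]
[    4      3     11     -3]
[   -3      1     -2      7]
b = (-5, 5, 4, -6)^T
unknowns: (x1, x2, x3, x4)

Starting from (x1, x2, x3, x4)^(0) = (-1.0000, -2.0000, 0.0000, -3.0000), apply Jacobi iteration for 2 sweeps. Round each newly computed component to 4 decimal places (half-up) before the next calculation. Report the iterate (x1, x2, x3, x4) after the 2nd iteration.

(-0.7814, -0.3333, 0.8237, -1.0750)

Iteration 1:
  x1 = (-5 - (2)·-2.0000 - (4)·0.0000 - (-4)·-3.0000) / (11) = -1.1818
  x2 = (5 - (-3)·-1.0000 - (1)·0.0000 - (-4)·-3.0000) / (9) = -1.1111
  x3 = (4 - (4)·-1.0000 - (3)·-2.0000 - (-3)·-3.0000) / (11) = 0.4545
  x4 = (-6 - (-3)·-1.0000 - (1)·-2.0000 - (-2)·0.0000) / (7) = -1.0000
Iteration 2:
  x1 = (-5 - (2)·-1.1111 - (4)·0.4545 - (-4)·-1.0000) / (11) = -0.7814
  x2 = (5 - (-3)·-1.1818 - (1)·0.4545 - (-4)·-1.0000) / (9) = -0.3333
  x3 = (4 - (4)·-1.1818 - (3)·-1.1111 - (-3)·-1.0000) / (11) = 0.8237
  x4 = (-6 - (-3)·-1.1818 - (1)·-1.1111 - (-2)·0.4545) / (7) = -1.0750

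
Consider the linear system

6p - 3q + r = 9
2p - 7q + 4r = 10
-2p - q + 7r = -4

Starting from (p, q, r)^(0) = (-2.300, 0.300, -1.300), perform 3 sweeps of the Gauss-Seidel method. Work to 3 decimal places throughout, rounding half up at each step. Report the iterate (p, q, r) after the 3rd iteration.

Iteration 1:
  p = (9 - (-3)·0.300 - (1)·-1.300) / (6) = 1.867
  q = (10 - (2)·1.867 - (4)·-1.300) / (-7) = -1.638
  r = (-4 - (-2)·1.867 - (-1)·-1.638) / (7) = -0.272
Iteration 2:
  p = (9 - (-3)·-1.638 - (1)·-0.272) / (6) = 0.726
  q = (10 - (2)·0.726 - (4)·-0.272) / (-7) = -1.377
  r = (-4 - (-2)·0.726 - (-1)·-1.377) / (7) = -0.561
Iteration 3:
  p = (9 - (-3)·-1.377 - (1)·-0.561) / (6) = 0.905
  q = (10 - (2)·0.905 - (4)·-0.561) / (-7) = -1.491
  r = (-4 - (-2)·0.905 - (-1)·-1.491) / (7) = -0.526

(0.905, -1.491, -0.526)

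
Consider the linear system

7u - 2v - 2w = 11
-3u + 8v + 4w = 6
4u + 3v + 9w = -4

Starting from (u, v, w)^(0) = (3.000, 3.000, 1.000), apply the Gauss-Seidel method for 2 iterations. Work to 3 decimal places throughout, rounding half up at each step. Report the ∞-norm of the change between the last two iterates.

Iteration 1:
  u = (11 - (-2)·3.000 - (-2)·1.000) / (7) = 2.714
  v = (6 - (-3)·2.714 - (4)·1.000) / (8) = 1.268
  w = (-4 - (4)·2.714 - (3)·1.268) / (9) = -2.073
Iteration 2:
  u = (11 - (-2)·1.268 - (-2)·-2.073) / (7) = 1.341
  v = (6 - (-3)·1.341 - (4)·-2.073) / (8) = 2.289
  w = (-4 - (4)·1.341 - (3)·2.289) / (9) = -1.803
Change: (-1.373, 1.021, 0.270) → max |·| = 1.373

1.373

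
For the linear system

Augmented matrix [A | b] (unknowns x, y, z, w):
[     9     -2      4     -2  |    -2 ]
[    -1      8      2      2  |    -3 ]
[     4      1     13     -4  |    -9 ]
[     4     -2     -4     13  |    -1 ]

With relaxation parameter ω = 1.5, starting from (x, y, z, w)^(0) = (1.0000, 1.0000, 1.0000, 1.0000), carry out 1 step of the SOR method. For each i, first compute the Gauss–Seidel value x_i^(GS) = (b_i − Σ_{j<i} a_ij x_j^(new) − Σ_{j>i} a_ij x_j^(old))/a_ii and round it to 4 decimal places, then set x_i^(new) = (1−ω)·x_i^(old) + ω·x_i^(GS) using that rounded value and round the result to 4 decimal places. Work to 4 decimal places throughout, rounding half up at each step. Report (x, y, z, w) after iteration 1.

Iteration 1:
  x: GS value = (-2 - (-2)·1.0000 - (4)·1.0000 - (-2)·1.0000) / (9) = -0.2222;  x ← (1−ω)·1.0000 + ω·-0.2222 = -0.8333
  y: GS value = (-3 - (-1)·-0.8333 - (2)·1.0000 - (2)·1.0000) / (8) = -0.9792;  y ← (1−ω)·1.0000 + ω·-0.9792 = -1.9688
  z: GS value = (-9 - (4)·-0.8333 - (1)·-1.9688 - (-4)·1.0000) / (13) = 0.0232;  z ← (1−ω)·1.0000 + ω·0.0232 = -0.4652
  w: GS value = (-1 - (4)·-0.8333 - (-2)·-1.9688 - (-4)·-0.4652) / (13) = -0.2666;  w ← (1−ω)·1.0000 + ω·-0.2666 = -0.8999

(-0.8333, -1.9688, -0.4652, -0.8999)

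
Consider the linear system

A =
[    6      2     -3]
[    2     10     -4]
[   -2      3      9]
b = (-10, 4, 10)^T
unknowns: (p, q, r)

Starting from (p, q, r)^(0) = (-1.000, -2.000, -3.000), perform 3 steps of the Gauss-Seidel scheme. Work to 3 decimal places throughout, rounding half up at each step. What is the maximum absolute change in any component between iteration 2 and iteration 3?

Iteration 1:
  p = (-10 - (2)·-2.000 - (-3)·-3.000) / (6) = -2.500
  q = (4 - (2)·-2.500 - (-4)·-3.000) / (10) = -0.300
  r = (10 - (-2)·-2.500 - (3)·-0.300) / (9) = 0.656
Iteration 2:
  p = (-10 - (2)·-0.300 - (-3)·0.656) / (6) = -1.239
  q = (4 - (2)·-1.239 - (-4)·0.656) / (10) = 0.910
  r = (10 - (-2)·-1.239 - (3)·0.910) / (9) = 0.532
Iteration 3:
  p = (-10 - (2)·0.910 - (-3)·0.532) / (6) = -1.704
  q = (4 - (2)·-1.704 - (-4)·0.532) / (10) = 0.954
  r = (10 - (-2)·-1.704 - (3)·0.954) / (9) = 0.414
Change: (-0.465, 0.044, -0.118) → max |·| = 0.465

0.465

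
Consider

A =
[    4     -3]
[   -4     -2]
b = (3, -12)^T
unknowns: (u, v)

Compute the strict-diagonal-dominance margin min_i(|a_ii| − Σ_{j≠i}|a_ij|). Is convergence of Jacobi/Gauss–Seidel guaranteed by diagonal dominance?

-2

row 1: |4| − (3) = 1
row 2: |-2| − (4) = -2
minimum over rows = -2 → not strictly diagonally dominant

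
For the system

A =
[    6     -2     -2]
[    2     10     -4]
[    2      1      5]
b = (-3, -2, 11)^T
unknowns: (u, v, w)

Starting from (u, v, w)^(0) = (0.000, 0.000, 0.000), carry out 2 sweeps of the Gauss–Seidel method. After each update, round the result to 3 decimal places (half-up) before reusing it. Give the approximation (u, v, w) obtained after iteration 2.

Iteration 1:
  u = (-3 - (-2)·0.000 - (-2)·0.000) / (6) = -0.500
  v = (-2 - (2)·-0.500 - (-4)·0.000) / (10) = -0.100
  w = (11 - (2)·-0.500 - (1)·-0.100) / (5) = 2.420
Iteration 2:
  u = (-3 - (-2)·-0.100 - (-2)·2.420) / (6) = 0.273
  v = (-2 - (2)·0.273 - (-4)·2.420) / (10) = 0.713
  w = (11 - (2)·0.273 - (1)·0.713) / (5) = 1.948

(0.273, 0.713, 1.948)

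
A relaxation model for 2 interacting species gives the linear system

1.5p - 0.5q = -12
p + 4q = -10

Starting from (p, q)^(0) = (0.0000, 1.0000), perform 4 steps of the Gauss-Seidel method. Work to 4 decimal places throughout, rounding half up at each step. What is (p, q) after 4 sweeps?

Iteration 1:
  p = (-12 - (-0.5)·1.0000) / (1.5) = -7.6667
  q = (-10 - (1)·-7.6667) / (4) = -0.5833
Iteration 2:
  p = (-12 - (-0.5)·-0.5833) / (1.5) = -8.1944
  q = (-10 - (1)·-8.1944) / (4) = -0.4514
Iteration 3:
  p = (-12 - (-0.5)·-0.4514) / (1.5) = -8.1505
  q = (-10 - (1)·-8.1505) / (4) = -0.4624
Iteration 4:
  p = (-12 - (-0.5)·-0.4624) / (1.5) = -8.1541
  q = (-10 - (1)·-8.1541) / (4) = -0.4615

(-8.1541, -0.4615)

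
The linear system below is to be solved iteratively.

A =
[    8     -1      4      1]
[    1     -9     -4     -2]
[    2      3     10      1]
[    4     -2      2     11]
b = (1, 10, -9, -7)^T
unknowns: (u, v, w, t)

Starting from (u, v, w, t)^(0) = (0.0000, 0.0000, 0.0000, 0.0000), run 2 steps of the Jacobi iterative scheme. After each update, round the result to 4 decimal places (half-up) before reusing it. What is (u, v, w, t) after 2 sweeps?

Iteration 1:
  u = (1 - (-1)·0.0000 - (4)·0.0000 - (1)·0.0000) / (8) = 0.1250
  v = (10 - (1)·0.0000 - (-4)·0.0000 - (-2)·0.0000) / (-9) = -1.1111
  w = (-9 - (2)·0.0000 - (3)·0.0000 - (1)·0.0000) / (10) = -0.9000
  t = (-7 - (4)·0.0000 - (-2)·0.0000 - (2)·0.0000) / (11) = -0.6364
Iteration 2:
  u = (1 - (-1)·-1.1111 - (4)·-0.9000 - (1)·-0.6364) / (8) = 0.5157
  v = (10 - (1)·0.1250 - (-4)·-0.9000 - (-2)·-0.6364) / (-9) = -0.5558
  w = (-9 - (2)·0.1250 - (3)·-1.1111 - (1)·-0.6364) / (10) = -0.5280
  t = (-7 - (4)·0.1250 - (-2)·-1.1111 - (2)·-0.9000) / (11) = -0.7202

(0.5157, -0.5558, -0.5280, -0.7202)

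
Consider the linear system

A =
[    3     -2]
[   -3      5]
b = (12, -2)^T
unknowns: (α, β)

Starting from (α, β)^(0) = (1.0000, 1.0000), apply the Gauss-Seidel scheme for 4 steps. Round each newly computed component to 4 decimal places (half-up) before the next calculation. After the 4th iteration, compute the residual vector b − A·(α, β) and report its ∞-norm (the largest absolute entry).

0.1791

Iteration 1:
  α = (12 - (-2)·1.0000) / (3) = 4.6667
  β = (-2 - (-3)·4.6667) / (5) = 2.4000
Iteration 2:
  α = (12 - (-2)·2.4000) / (3) = 5.6000
  β = (-2 - (-3)·5.6000) / (5) = 2.9600
Iteration 3:
  α = (12 - (-2)·2.9600) / (3) = 5.9733
  β = (-2 - (-3)·5.9733) / (5) = 3.1840
Iteration 4:
  α = (12 - (-2)·3.1840) / (3) = 6.1227
  β = (-2 - (-3)·6.1227) / (5) = 3.2736
Residual b − A·x = (0.1791, 0.0001); ∞-norm = 0.1791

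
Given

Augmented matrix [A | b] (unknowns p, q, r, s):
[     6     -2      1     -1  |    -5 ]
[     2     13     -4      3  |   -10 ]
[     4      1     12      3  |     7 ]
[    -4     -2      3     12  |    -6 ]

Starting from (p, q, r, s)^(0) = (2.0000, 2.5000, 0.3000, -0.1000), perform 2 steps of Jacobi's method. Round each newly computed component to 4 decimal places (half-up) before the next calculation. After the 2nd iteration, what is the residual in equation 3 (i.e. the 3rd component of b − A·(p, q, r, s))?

Iteration 1:
  p = (-5 - (-2)·2.5000 - (1)·0.3000 - (-1)·-0.1000) / (6) = -0.0667
  q = (-10 - (2)·2.0000 - (-4)·0.3000 - (3)·-0.1000) / (13) = -0.9615
  r = (7 - (4)·2.0000 - (1)·2.5000 - (3)·-0.1000) / (12) = -0.2667
  s = (-6 - (-4)·2.0000 - (-2)·2.5000 - (3)·0.3000) / (12) = 0.5083
Iteration 2:
  p = (-5 - (-2)·-0.9615 - (1)·-0.2667 - (-1)·0.5083) / (6) = -1.0247
  q = (-10 - (2)·-0.0667 - (-4)·-0.2667 - (3)·0.5083) / (13) = -0.9583
  r = (7 - (4)·-0.0667 - (1)·-0.9615 - (3)·0.5083) / (12) = 0.5586
  s = (-6 - (-4)·-0.0667 - (-2)·-0.9615 - (3)·-0.2667) / (12) = -0.6158
Residual b − A·x = (-1.9428, 8.5891, 7.2013, -6.3016)

7.2013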